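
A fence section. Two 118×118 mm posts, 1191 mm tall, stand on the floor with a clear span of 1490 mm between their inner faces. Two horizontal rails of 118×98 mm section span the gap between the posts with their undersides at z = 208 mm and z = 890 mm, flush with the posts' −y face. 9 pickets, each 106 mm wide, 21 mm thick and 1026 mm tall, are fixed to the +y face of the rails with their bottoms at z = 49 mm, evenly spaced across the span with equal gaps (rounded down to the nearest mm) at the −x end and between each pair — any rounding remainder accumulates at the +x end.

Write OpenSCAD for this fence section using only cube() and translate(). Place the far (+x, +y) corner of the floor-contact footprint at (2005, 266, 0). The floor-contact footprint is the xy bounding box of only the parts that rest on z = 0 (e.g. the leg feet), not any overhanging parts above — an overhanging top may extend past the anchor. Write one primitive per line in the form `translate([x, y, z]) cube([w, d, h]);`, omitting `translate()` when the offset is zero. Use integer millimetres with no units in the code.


translate([279, 148, 0]) cube([118, 118, 1191]);
translate([1887, 148, 0]) cube([118, 118, 1191]);
translate([397, 148, 208]) cube([1490, 118, 98]);
translate([397, 148, 890]) cube([1490, 118, 98]);
translate([450, 266, 49]) cube([106, 21, 1026]);
translate([609, 266, 49]) cube([106, 21, 1026]);
translate([768, 266, 49]) cube([106, 21, 1026]);
translate([927, 266, 49]) cube([106, 21, 1026]);
translate([1086, 266, 49]) cube([106, 21, 1026]);
translate([1245, 266, 49]) cube([106, 21, 1026]);
translate([1404, 266, 49]) cube([106, 21, 1026]);
translate([1563, 266, 49]) cube([106, 21, 1026]);
translate([1722, 266, 49]) cube([106, 21, 1026]);


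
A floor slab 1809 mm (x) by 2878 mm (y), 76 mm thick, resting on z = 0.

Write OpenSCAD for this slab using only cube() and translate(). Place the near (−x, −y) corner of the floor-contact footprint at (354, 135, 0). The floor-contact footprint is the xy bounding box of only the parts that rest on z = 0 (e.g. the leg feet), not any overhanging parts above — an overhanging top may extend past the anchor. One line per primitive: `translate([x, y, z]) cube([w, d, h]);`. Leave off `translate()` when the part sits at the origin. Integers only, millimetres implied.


translate([354, 135, 0]) cube([1809, 2878, 76]);


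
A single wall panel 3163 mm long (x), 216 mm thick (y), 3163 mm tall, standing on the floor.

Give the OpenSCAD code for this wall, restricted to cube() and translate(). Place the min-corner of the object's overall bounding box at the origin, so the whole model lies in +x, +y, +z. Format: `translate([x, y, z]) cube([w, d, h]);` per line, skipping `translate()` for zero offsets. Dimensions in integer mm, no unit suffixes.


cube([3163, 216, 3163]);


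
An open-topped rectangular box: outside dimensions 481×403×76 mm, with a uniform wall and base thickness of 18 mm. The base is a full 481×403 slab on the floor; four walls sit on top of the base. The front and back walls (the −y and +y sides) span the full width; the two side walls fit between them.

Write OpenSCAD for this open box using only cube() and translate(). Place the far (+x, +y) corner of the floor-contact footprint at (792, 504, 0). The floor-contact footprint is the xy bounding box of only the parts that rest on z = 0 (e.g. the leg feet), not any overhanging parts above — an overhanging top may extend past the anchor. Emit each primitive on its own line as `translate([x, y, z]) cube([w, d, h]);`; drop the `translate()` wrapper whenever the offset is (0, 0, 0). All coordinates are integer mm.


translate([311, 101, 0]) cube([481, 403, 18]);
translate([311, 101, 18]) cube([481, 18, 58]);
translate([311, 486, 18]) cube([481, 18, 58]);
translate([311, 119, 18]) cube([18, 367, 58]);
translate([774, 119, 18]) cube([18, 367, 58]);


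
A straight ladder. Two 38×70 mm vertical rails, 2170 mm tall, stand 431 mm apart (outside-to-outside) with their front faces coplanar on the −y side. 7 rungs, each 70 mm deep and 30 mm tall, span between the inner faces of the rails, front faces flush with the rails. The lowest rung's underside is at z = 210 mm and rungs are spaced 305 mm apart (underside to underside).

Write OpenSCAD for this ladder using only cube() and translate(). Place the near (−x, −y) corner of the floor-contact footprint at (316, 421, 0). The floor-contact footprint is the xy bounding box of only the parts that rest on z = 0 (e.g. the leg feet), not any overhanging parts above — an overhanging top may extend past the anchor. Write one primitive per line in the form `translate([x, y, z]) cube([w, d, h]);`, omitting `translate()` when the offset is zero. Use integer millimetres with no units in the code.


translate([316, 421, 0]) cube([38, 70, 2170]);
translate([709, 421, 0]) cube([38, 70, 2170]);
translate([354, 421, 210]) cube([355, 70, 30]);
translate([354, 421, 515]) cube([355, 70, 30]);
translate([354, 421, 820]) cube([355, 70, 30]);
translate([354, 421, 1125]) cube([355, 70, 30]);
translate([354, 421, 1430]) cube([355, 70, 30]);
translate([354, 421, 1735]) cube([355, 70, 30]);
translate([354, 421, 2040]) cube([355, 70, 30]);


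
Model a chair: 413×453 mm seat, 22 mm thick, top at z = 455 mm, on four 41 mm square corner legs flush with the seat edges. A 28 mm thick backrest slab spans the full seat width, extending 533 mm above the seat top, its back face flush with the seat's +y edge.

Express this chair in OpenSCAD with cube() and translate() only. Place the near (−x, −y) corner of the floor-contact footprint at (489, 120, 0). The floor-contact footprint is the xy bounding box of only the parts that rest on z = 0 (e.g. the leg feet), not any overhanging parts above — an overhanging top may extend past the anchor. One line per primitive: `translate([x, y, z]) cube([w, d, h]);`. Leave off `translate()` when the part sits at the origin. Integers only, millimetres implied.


translate([489, 120, 433]) cube([413, 453, 22]);
translate([489, 120, 0]) cube([41, 41, 433]);
translate([861, 120, 0]) cube([41, 41, 433]);
translate([489, 532, 0]) cube([41, 41, 433]);
translate([861, 532, 0]) cube([41, 41, 433]);
translate([489, 545, 455]) cube([413, 28, 533]);


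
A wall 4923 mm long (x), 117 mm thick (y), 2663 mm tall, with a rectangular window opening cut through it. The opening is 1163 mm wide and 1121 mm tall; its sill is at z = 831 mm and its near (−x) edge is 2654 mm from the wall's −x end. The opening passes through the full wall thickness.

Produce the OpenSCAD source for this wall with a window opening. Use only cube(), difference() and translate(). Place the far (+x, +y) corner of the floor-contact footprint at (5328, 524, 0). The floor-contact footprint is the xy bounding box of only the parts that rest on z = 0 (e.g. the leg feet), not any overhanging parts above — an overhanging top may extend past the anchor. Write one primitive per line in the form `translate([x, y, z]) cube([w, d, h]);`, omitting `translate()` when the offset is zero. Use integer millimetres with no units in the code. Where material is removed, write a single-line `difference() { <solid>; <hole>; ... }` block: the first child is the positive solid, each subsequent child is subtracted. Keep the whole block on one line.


difference() { translate([405, 407, 0]) cube([4923, 117, 2663]); translate([3059, 407, 831]) cube([1163, 117, 1121]); }


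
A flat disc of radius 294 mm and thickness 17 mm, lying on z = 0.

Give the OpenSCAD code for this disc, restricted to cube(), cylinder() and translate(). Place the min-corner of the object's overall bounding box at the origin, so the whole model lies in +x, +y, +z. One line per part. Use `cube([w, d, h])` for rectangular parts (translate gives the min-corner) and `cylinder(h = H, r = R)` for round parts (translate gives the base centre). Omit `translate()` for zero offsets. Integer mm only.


translate([294, 294, 0]) cylinder(h = 17, r = 294);


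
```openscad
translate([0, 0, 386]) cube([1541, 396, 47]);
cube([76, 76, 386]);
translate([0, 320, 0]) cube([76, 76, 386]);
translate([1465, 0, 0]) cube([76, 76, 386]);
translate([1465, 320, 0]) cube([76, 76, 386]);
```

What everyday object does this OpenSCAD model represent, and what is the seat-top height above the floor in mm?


A bench. The seat-top height is 433 mm.

A long slab on four corner posts — a bench. The slab sits at z = 386 with thickness 47, so the top is 386 + 47 = 433 mm.


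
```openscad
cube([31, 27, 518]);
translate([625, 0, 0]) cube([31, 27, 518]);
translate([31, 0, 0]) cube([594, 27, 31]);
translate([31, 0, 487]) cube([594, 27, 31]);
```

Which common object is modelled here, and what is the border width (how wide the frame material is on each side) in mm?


A picture frame. The border width is 31 mm.

Four thin pieces enclosing a rectangular opening — a picture frame. The two full-height stiles are 518 mm tall; the top rail sits at z = 487 and is 31 mm tall, so the border above the opening is 518 − 487 = 31 mm, matching the stile x-width.


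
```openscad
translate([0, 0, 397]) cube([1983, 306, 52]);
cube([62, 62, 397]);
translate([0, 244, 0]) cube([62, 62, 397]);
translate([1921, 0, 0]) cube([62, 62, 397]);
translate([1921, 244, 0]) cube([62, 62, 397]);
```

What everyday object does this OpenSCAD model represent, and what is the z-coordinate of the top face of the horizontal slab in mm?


A bench. The seat-top height is 449 mm.

A long slab on four corner posts — a bench. The slab sits at z = 397 with thickness 52, so the top is 397 + 52 = 449 mm.


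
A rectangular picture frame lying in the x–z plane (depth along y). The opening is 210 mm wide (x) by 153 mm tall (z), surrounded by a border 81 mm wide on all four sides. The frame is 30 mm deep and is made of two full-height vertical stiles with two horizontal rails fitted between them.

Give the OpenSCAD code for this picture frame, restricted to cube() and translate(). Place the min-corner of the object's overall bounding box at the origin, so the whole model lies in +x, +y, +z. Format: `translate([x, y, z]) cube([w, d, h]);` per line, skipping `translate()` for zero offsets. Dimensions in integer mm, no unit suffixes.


cube([81, 30, 315]);
translate([291, 0, 0]) cube([81, 30, 315]);
translate([81, 0, 0]) cube([210, 30, 81]);
translate([81, 0, 234]) cube([210, 30, 81]);


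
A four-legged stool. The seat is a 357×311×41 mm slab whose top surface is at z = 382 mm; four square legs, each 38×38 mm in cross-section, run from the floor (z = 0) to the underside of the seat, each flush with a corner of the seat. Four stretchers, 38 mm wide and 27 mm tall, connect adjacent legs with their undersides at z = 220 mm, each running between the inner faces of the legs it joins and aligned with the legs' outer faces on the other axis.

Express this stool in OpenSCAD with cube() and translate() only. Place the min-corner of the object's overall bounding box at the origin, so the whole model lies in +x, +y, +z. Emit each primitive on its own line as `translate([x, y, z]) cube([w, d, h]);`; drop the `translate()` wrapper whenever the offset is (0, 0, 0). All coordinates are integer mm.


// leg_h = 382 - 41 = 341
// stretcher span = 357 - 2*38 = 281
translate([0, 0, 341]) cube([357, 311, 41]);
cube([38, 38, 341]);
translate([319, 0, 0]) cube([38, 38, 341]);
translate([0, 273, 0]) cube([38, 38, 341]);
translate([319, 273, 0]) cube([38, 38, 341]);
translate([38, 0, 220]) cube([281, 38, 27]);
translate([38, 273, 220]) cube([281, 38, 27]);
translate([0, 38, 220]) cube([38, 235, 27]);
translate([319, 38, 220]) cube([38, 235, 27]);


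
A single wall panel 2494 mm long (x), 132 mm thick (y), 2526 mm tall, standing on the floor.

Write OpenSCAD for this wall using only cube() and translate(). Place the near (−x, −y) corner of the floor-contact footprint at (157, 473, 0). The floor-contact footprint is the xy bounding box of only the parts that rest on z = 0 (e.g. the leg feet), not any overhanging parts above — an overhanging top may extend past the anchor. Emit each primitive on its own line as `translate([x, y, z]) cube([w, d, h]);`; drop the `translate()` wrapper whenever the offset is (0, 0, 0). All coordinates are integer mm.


translate([157, 473, 0]) cube([2494, 132, 2526]);


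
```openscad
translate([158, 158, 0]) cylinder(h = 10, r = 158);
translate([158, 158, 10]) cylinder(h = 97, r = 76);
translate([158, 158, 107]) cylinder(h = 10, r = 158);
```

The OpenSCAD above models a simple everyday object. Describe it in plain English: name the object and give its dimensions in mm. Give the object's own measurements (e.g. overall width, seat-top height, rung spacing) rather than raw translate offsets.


A spool: two coaxial disc flanges of radius 158 mm and thickness 10 mm, joined by a core cylinder of radius 76 mm and height 97 mm. The lower flange rests on z = 0 and the three cylinders share a vertical axis.


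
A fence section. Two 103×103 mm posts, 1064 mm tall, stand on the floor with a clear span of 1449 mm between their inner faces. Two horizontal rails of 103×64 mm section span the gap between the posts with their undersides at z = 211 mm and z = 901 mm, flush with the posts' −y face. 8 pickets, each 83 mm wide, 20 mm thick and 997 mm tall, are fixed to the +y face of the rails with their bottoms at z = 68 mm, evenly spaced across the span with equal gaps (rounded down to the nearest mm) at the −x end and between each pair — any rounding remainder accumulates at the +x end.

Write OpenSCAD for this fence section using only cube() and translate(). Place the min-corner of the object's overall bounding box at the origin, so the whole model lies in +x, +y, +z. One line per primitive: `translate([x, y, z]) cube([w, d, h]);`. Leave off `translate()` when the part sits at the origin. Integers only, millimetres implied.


cube([103, 103, 1064]);
translate([1552, 0, 0]) cube([103, 103, 1064]);
translate([103, 0, 211]) cube([1449, 103, 64]);
translate([103, 0, 901]) cube([1449, 103, 64]);
translate([190, 103, 68]) cube([83, 20, 997]);
translate([360, 103, 68]) cube([83, 20, 997]);
translate([530, 103, 68]) cube([83, 20, 997]);
translate([700, 103, 68]) cube([83, 20, 997]);
translate([870, 103, 68]) cube([83, 20, 997]);
translate([1040, 103, 68]) cube([83, 20, 997]);
translate([1210, 103, 68]) cube([83, 20, 997]);
translate([1380, 103, 68]) cube([83, 20, 997]);


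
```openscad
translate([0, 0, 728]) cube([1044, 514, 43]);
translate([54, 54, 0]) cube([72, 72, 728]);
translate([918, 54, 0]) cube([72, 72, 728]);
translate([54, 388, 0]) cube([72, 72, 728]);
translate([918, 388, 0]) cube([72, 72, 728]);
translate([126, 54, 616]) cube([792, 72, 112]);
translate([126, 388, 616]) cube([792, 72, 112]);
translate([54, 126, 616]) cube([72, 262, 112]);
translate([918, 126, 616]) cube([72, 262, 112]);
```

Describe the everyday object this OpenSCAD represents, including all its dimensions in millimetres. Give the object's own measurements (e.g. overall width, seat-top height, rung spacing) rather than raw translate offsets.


A table: top 1044 mm (x) × 514 mm (y), 43 mm thick, upper face at z = 771 mm, on four 72×72 mm square legs, each inset 54 mm from the nearest pair of top edges from z = 0 to the bottom of the top. Four apron rails, 72 mm thick and 112 mm tall, run between adjacent legs with their top edges flush with the underside of the top and their outer faces flush with the legs' outer faces.


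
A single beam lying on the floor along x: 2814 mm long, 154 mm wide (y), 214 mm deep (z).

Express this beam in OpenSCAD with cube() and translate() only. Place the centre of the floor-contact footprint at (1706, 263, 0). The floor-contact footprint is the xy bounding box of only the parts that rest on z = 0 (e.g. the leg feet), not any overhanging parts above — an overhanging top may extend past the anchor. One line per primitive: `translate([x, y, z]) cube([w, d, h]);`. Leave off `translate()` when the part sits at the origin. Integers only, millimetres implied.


translate([299, 186, 0]) cube([2814, 154, 214]);


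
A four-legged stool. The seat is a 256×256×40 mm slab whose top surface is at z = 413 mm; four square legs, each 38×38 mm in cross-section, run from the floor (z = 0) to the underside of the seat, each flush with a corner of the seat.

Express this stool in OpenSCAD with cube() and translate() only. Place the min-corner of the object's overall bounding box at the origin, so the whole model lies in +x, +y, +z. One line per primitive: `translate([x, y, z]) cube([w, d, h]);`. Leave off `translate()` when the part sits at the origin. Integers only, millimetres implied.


translate([0, 0, 373]) cube([256, 256, 40]);
cube([38, 38, 373]);
translate([218, 0, 0]) cube([38, 38, 373]);
translate([0, 218, 0]) cube([38, 38, 373]);
translate([218, 218, 0]) cube([38, 38, 373]);


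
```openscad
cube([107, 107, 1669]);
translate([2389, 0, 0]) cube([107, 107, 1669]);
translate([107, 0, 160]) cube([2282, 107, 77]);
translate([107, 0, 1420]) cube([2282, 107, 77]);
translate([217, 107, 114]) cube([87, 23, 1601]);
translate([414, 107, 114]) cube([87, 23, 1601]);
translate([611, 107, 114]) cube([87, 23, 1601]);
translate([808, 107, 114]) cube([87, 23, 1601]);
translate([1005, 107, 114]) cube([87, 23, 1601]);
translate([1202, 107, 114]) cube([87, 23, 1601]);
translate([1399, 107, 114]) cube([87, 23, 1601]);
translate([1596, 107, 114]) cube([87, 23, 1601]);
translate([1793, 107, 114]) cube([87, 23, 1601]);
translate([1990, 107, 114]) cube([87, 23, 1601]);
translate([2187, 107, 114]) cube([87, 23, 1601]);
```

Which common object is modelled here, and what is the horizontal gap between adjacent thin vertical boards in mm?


A fence section. The picket gap is 110 mm.

Two posts, two rails, 11 pickets — a fence section. Span 2282 mm holds 11 pickets of 87 mm with 12 equal gaps: ⌊(2282 − 11·87) / 12⌋ = 110 mm.


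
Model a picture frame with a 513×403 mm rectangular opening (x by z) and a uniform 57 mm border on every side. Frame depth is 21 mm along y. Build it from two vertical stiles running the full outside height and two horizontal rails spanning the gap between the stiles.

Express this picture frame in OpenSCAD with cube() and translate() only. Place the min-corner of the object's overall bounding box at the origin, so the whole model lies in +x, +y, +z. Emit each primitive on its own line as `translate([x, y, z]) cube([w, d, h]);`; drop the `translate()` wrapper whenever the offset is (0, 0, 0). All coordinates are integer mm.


cube([57, 21, 517]);
translate([570, 0, 0]) cube([57, 21, 517]);
translate([57, 0, 0]) cube([513, 21, 57]);
translate([57, 0, 460]) cube([513, 21, 57]);


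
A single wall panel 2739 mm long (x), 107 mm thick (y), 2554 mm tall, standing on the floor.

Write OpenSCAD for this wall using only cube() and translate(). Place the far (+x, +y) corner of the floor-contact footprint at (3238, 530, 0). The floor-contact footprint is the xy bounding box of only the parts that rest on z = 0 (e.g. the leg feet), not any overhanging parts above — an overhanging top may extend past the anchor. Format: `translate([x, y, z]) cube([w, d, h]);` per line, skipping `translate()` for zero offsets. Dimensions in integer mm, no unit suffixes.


translate([499, 423, 0]) cube([2739, 107, 2554]);


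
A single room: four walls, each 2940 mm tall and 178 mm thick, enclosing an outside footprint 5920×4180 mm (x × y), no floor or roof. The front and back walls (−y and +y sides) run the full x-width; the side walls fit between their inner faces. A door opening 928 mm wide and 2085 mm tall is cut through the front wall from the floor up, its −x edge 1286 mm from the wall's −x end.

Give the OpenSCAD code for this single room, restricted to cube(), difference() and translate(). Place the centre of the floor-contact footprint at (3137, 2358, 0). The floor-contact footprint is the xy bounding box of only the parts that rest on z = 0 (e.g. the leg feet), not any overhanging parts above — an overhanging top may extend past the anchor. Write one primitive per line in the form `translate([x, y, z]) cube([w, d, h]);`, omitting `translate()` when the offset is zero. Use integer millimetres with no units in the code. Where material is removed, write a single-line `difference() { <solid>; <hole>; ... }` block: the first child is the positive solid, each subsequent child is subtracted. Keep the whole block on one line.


difference() { translate([177, 268, 0]) cube([5920, 178, 2940]); translate([1463, 268, 0]) cube([928, 178, 2085]); }
translate([177, 4270, 0]) cube([5920, 178, 2940]);
translate([177, 446, 0]) cube([178, 3824, 2940]);
translate([5919, 446, 0]) cube([178, 3824, 2940]);


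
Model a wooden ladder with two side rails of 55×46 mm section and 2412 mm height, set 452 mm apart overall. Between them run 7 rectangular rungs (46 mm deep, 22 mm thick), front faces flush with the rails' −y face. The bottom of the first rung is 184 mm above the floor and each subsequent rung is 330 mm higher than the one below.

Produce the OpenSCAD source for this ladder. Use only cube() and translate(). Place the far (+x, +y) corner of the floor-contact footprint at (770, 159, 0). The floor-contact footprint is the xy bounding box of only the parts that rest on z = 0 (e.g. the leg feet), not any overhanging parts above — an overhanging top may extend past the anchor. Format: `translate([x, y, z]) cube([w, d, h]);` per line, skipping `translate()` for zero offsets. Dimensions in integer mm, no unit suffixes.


translate([318, 113, 0]) cube([55, 46, 2412]);
translate([715, 113, 0]) cube([55, 46, 2412]);
translate([373, 113, 184]) cube([342, 46, 22]);
translate([373, 113, 514]) cube([342, 46, 22]);
translate([373, 113, 844]) cube([342, 46, 22]);
translate([373, 113, 1174]) cube([342, 46, 22]);
translate([373, 113, 1504]) cube([342, 46, 22]);
translate([373, 113, 1834]) cube([342, 46, 22]);
translate([373, 113, 2164]) cube([342, 46, 22]);


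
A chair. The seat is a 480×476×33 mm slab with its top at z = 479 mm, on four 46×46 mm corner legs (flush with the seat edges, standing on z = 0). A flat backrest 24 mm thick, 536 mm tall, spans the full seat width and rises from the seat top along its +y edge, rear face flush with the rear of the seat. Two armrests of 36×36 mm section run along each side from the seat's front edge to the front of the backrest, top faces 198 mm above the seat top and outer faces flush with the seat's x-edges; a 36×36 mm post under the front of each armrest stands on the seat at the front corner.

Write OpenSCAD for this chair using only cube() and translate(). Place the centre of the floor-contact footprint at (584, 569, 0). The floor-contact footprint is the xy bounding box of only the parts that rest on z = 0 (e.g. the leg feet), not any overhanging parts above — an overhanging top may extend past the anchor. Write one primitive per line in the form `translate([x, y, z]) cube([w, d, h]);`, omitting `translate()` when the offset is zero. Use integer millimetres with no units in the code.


translate([344, 331, 446]) cube([480, 476, 33]);
translate([344, 331, 0]) cube([46, 46, 446]);
translate([778, 331, 0]) cube([46, 46, 446]);
translate([344, 761, 0]) cube([46, 46, 446]);
translate([778, 761, 0]) cube([46, 46, 446]);
translate([344, 783, 479]) cube([480, 24, 536]);
translate([344, 331, 641]) cube([36, 452, 36]);
translate([788, 331, 641]) cube([36, 452, 36]);
translate([344, 331, 479]) cube([36, 36, 162]);
translate([788, 331, 479]) cube([36, 36, 162]);


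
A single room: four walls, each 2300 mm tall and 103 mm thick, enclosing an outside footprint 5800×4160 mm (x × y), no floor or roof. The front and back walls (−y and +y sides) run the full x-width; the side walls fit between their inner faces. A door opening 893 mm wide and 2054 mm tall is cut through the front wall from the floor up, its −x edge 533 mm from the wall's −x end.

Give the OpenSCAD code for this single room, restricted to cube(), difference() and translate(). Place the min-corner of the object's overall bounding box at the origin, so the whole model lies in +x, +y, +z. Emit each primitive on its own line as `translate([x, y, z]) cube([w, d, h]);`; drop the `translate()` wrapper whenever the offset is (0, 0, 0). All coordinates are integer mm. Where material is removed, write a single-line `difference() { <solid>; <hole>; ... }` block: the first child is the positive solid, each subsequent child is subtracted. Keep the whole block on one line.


difference() { cube([5800, 103, 2300]); translate([533, 0, 0]) cube([893, 103, 2054]); }
translate([0, 4057, 0]) cube([5800, 103, 2300]);
translate([0, 103, 0]) cube([103, 3954, 2300]);
translate([5697, 103, 0]) cube([103, 3954, 2300]);


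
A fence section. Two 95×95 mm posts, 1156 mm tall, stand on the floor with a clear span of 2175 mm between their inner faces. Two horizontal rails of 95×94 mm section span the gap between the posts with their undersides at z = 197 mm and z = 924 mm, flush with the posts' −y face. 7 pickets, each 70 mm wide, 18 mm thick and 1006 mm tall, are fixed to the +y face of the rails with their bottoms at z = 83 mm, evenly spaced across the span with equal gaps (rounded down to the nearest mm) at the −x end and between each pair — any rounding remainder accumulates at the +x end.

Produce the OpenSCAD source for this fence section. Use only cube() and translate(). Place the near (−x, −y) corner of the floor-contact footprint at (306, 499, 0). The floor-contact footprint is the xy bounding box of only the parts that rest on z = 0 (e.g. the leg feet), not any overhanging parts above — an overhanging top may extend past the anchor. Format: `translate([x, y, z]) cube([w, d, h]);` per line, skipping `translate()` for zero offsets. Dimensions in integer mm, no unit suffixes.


translate([306, 499, 0]) cube([95, 95, 1156]);
translate([2576, 499, 0]) cube([95, 95, 1156]);
translate([401, 499, 197]) cube([2175, 95, 94]);
translate([401, 499, 924]) cube([2175, 95, 94]);
translate([611, 594, 83]) cube([70, 18, 1006]);
translate([891, 594, 83]) cube([70, 18, 1006]);
translate([1171, 594, 83]) cube([70, 18, 1006]);
translate([1451, 594, 83]) cube([70, 18, 1006]);
translate([1731, 594, 83]) cube([70, 18, 1006]);
translate([2011, 594, 83]) cube([70, 18, 1006]);
translate([2291, 594, 83]) cube([70, 18, 1006]);


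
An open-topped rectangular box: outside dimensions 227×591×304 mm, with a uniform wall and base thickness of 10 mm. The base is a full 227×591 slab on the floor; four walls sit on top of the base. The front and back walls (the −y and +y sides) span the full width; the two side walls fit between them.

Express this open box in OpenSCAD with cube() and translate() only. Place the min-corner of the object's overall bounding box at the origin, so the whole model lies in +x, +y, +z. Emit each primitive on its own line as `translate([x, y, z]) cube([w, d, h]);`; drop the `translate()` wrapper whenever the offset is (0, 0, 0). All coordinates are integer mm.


cube([227, 591, 10]);
translate([0, 0, 10]) cube([227, 10, 294]);
translate([0, 581, 10]) cube([227, 10, 294]);
translate([0, 10, 10]) cube([10, 571, 294]);
translate([217, 10, 10]) cube([10, 571, 294]);


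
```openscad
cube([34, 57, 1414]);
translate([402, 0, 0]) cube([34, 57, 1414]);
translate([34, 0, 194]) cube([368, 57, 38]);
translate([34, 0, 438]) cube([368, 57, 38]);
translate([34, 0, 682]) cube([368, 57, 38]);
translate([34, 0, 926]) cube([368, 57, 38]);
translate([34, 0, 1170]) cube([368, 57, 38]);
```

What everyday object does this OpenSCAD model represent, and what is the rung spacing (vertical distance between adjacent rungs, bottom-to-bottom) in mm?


A ladder. The rung spacing is 244 mm.

Two tall 34×57 posts with 5 short bars between them — a ladder. Adjacent rungs sit at z = 194 and z = 438, so the spacing is 438 − 194 = 244 mm.


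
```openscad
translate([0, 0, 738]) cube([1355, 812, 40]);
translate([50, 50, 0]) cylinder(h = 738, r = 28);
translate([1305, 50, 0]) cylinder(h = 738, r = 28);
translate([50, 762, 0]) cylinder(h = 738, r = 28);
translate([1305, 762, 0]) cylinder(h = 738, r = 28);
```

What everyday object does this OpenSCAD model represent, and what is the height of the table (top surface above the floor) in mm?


A table. The table height is 778 mm.

A 1355×812×40 slab sits at z = 738 on four Ø56 mm round legs — a table. The top surface is at 738 + 40 = 778 mm.


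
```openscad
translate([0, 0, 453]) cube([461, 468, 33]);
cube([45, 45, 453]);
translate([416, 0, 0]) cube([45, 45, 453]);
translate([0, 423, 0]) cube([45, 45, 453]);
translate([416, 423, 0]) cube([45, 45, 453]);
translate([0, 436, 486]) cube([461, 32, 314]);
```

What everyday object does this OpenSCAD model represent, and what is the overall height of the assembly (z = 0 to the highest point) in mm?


A chair. The overall height is 800 mm.

A slab on four corner posts with a tall panel at the back — a chair. The seat slab sits at z = 453 with thickness 33, and the 314 mm backrest starts at the seat top, so the overall height is 453 + 33 + 314 = 800 mm.


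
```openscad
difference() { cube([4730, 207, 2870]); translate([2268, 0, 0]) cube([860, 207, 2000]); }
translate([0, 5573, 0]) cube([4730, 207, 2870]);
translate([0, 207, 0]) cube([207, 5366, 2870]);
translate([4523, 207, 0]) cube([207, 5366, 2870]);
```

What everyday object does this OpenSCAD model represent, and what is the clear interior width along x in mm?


A single room. The interior width is 4316 mm.

Four walls enclosing a rectangle with a door in the front wall — a room. Outside width 4730 minus two 207 mm walls gives 4316 mm.


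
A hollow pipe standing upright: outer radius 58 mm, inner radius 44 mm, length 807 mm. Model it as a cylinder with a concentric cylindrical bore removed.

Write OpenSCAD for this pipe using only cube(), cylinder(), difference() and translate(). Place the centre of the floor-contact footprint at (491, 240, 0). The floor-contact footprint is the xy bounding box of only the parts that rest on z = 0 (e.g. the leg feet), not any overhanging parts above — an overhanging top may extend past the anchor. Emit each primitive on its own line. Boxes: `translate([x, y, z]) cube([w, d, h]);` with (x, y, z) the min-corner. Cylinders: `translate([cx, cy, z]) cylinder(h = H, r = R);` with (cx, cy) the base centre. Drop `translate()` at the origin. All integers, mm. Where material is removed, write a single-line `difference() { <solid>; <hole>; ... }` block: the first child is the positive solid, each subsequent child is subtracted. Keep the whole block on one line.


difference() { translate([491, 240, 0]) cylinder(h = 807, r = 58); translate([491, 240, 0]) cylinder(h = 807, r = 44); }


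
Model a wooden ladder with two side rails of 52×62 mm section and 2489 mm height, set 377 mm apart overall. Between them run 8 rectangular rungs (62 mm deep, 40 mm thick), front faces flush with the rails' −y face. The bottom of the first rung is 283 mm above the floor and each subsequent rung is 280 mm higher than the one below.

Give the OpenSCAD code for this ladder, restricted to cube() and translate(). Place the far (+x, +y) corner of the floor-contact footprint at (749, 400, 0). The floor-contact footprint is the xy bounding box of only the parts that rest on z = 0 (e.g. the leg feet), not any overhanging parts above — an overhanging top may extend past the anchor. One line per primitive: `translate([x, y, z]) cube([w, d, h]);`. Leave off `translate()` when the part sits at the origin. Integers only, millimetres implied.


translate([372, 338, 0]) cube([52, 62, 2489]);
translate([697, 338, 0]) cube([52, 62, 2489]);
translate([424, 338, 283]) cube([273, 62, 40]);
translate([424, 338, 563]) cube([273, 62, 40]);
translate([424, 338, 843]) cube([273, 62, 40]);
translate([424, 338, 1123]) cube([273, 62, 40]);
translate([424, 338, 1403]) cube([273, 62, 40]);
translate([424, 338, 1683]) cube([273, 62, 40]);
translate([424, 338, 1963]) cube([273, 62, 40]);
translate([424, 338, 2243]) cube([273, 62, 40]);


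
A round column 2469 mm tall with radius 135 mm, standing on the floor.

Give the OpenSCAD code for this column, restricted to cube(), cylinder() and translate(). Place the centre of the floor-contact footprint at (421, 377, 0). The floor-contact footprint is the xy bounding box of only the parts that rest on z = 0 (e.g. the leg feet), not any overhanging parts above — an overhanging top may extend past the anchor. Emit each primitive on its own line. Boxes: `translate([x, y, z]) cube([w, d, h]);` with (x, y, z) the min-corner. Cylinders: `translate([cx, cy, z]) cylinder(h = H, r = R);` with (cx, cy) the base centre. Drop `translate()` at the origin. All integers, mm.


translate([421, 377, 0]) cylinder(h = 2469, r = 135);


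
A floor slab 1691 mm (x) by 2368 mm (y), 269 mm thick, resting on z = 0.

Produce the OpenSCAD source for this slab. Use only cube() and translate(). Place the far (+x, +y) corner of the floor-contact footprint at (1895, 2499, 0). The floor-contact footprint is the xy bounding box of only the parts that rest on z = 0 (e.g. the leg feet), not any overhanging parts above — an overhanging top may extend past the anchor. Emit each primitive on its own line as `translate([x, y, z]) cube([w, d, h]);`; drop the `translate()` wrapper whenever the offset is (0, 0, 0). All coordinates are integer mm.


translate([204, 131, 0]) cube([1691, 2368, 269]);


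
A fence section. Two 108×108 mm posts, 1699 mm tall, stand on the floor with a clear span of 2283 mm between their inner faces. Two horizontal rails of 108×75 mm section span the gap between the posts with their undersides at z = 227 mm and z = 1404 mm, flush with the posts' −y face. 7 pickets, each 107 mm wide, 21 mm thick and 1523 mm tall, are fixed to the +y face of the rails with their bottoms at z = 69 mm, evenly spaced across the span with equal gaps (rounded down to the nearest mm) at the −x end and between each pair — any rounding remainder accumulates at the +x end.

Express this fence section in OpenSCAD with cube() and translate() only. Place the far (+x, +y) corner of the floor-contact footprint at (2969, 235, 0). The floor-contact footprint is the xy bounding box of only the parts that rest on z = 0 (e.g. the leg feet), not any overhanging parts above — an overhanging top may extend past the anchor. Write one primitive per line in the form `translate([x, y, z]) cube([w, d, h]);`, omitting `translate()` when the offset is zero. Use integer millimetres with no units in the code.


translate([470, 127, 0]) cube([108, 108, 1699]);
translate([2861, 127, 0]) cube([108, 108, 1699]);
translate([578, 127, 227]) cube([2283, 108, 75]);
translate([578, 127, 1404]) cube([2283, 108, 75]);
translate([769, 235, 69]) cube([107, 21, 1523]);
translate([1067, 235, 69]) cube([107, 21, 1523]);
translate([1365, 235, 69]) cube([107, 21, 1523]);
translate([1663, 235, 69]) cube([107, 21, 1523]);
translate([1961, 235, 69]) cube([107, 21, 1523]);
translate([2259, 235, 69]) cube([107, 21, 1523]);
translate([2557, 235, 69]) cube([107, 21, 1523]);


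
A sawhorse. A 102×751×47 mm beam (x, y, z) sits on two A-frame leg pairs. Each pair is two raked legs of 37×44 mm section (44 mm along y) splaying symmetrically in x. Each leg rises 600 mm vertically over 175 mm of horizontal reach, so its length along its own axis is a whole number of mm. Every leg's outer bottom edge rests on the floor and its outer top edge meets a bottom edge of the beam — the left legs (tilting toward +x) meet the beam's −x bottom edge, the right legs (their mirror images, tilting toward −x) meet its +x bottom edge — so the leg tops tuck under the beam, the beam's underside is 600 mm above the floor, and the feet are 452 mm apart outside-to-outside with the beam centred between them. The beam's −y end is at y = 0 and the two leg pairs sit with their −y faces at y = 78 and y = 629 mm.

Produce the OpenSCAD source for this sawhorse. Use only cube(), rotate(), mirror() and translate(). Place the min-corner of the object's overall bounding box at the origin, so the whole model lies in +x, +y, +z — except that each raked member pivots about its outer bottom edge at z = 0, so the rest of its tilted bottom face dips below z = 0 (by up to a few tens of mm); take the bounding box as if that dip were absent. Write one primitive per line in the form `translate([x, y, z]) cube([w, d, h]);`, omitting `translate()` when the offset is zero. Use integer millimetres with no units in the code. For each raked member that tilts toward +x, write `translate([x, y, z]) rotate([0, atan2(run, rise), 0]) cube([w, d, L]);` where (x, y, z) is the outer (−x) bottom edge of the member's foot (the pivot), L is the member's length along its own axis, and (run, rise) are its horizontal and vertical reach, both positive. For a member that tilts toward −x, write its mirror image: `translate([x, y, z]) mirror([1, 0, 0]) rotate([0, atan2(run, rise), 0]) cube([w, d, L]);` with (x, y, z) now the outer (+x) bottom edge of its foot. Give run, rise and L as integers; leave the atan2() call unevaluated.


translate([175, 0, 600]) cube([102, 751, 47]);
translate([0, 78, 0]) rotate([0, atan2(175, 600), 0]) cube([37, 44, 625]);
translate([452, 78, 0]) mirror([1, 0, 0]) rotate([0, atan2(175, 600), 0]) cube([37, 44, 625]);
translate([0, 629, 0]) rotate([0, atan2(175, 600), 0]) cube([37, 44, 625]);
translate([452, 629, 0]) mirror([1, 0, 0]) rotate([0, atan2(175, 600), 0]) cube([37, 44, 625]);


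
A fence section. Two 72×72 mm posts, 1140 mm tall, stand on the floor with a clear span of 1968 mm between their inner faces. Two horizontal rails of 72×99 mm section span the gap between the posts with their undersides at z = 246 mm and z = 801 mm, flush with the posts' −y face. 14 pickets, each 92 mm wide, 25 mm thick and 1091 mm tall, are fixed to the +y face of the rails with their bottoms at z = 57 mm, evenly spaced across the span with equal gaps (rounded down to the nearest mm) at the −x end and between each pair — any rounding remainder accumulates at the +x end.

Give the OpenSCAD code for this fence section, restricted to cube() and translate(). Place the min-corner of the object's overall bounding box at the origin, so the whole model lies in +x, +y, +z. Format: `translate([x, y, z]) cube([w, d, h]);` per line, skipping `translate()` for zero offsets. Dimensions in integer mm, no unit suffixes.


cube([72, 72, 1140]);
translate([2040, 0, 0]) cube([72, 72, 1140]);
translate([72, 0, 246]) cube([1968, 72, 99]);
translate([72, 0, 801]) cube([1968, 72, 99]);
translate([117, 72, 57]) cube([92, 25, 1091]);
translate([254, 72, 57]) cube([92, 25, 1091]);
translate([391, 72, 57]) cube([92, 25, 1091]);
translate([528, 72, 57]) cube([92, 25, 1091]);
translate([665, 72, 57]) cube([92, 25, 1091]);
translate([802, 72, 57]) cube([92, 25, 1091]);
translate([939, 72, 57]) cube([92, 25, 1091]);
translate([1076, 72, 57]) cube([92, 25, 1091]);
translate([1213, 72, 57]) cube([92, 25, 1091]);
translate([1350, 72, 57]) cube([92, 25, 1091]);
translate([1487, 72, 57]) cube([92, 25, 1091]);
translate([1624, 72, 57]) cube([92, 25, 1091]);
translate([1761, 72, 57]) cube([92, 25, 1091]);
translate([1898, 72, 57]) cube([92, 25, 1091]);


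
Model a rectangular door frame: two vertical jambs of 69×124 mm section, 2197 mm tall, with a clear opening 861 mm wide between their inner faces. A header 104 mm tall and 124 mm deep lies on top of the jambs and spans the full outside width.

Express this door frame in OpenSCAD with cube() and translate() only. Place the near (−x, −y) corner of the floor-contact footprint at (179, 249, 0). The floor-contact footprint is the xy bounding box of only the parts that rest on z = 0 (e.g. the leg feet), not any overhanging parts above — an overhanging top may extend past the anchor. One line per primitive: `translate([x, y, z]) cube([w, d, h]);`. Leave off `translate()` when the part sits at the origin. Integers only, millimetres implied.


translate([179, 249, 0]) cube([69, 124, 2197]);
translate([1109, 249, 0]) cube([69, 124, 2197]);
translate([179, 249, 2197]) cube([999, 124, 104]);
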